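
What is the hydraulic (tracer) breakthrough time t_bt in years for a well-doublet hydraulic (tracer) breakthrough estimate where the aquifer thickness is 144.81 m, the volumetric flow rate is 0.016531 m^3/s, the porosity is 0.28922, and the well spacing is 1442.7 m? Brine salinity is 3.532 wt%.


t_bt = pi * hr * phi * L^2 / (3 * Qv) / (365.25*86400)
t_bt = pi * 144.81 * 0.28922 * 1442.7^2 / (3 * 0.016531) / (365.25*86400)
t_bt = 174.99 years


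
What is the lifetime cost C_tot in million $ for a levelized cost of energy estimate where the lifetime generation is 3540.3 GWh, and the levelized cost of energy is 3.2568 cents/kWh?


C_tot = LCOE / 100 * E_tot
C_tot = 3.2568 / 100 * 3540.3
C_tot = 115.30 million $


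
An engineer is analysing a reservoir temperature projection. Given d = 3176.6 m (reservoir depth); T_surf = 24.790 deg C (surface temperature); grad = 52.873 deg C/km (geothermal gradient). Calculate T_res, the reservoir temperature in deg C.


T_res = T_surf + grad * d / 1000
T_res = 24.790 + 52.873 * 3176.6 / 1000
T_res = 192.75 deg C


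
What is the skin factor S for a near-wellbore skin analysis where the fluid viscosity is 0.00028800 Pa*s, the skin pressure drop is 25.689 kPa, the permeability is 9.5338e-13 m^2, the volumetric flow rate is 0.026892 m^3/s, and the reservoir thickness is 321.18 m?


S = dP_s * 1000 * 2*pi*k*hr / (q*mu)
S = 25.689 * 1000 * 2*pi*9.5338e-13*321.18 / (0.026892*0.00028800)
S = 6.3815


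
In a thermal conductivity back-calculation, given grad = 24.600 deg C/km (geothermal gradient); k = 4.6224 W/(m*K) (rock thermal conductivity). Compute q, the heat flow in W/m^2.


q = k * grad / 1000
q = 4.6224 * 24.600 / 1000
q = 0.11371 W/m^2


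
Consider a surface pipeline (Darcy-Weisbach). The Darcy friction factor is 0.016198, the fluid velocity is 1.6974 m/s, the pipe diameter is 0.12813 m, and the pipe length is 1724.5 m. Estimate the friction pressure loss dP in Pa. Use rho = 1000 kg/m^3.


dP = f * (L/D) * (rho*vel^2/2) / 1000
dP = 0.016198 * (1724.5/0.12813) * (1000*1.6974^2/2) / 1000
dP = 314.0597 kPa
Convert: 314.0597 kPa * 1000.0 = 3.1406e+05 Pa
dP = 3.1406e+05 Pa


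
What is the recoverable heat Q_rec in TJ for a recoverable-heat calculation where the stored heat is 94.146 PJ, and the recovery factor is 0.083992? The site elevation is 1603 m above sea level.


Q_rec = Q_s * RF
Q_rec = 94.146 * 0.083992
Q_rec = 7.907511 PJ
Convert: 7.907511 PJ * 1000.0 = 7907.5 TJ
Q_rec = 7907.5 TJ


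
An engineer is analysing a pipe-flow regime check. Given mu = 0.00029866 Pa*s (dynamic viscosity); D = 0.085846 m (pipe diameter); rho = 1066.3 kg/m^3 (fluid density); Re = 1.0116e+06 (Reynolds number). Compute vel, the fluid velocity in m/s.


vel = Re * mu / (rho * D)
vel = 1.0116e+06 * 0.00029866 / (1066.3 * 0.085846)
vel = 3.3006 m/s


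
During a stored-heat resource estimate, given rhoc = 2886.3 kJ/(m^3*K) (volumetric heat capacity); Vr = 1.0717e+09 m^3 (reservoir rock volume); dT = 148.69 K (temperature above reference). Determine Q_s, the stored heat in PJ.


Q_s = Vr * rhoc * dT / 1e12
Q_s = 1.0717e+09 * 2886.3 * 148.69 / 1e12
Q_s = 459.94 PJ


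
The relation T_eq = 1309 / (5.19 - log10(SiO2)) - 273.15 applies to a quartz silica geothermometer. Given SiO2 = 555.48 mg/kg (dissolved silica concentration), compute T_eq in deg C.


T_eq = 1309 / (5.19 - log10(SiO2)) - 273.15
T_eq = 1309 / (5.19 - log10(555.48)) - 273.15
T_eq = 262.16 deg C


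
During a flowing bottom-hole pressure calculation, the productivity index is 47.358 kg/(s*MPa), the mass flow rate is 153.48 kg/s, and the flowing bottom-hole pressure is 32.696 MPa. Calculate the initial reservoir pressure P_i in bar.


P_i = P_wf + mdot / PI
P_i = 32.696 + 153.48 / 47.358
P_i = 35.93685 MPa
Convert: 35.93685 MPa * 10.0 = 359.37 bar
P_i = 359.37 bar


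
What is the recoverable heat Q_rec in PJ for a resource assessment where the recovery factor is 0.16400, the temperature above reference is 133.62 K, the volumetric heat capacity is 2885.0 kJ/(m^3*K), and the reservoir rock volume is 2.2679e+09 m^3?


Step 1: Q_s = Vr*rhoc*dT/1e12 = 2.2679e+09*2885.0*133.62/1e12 = 874.2612 PJ
Step 2: Q_rec = Q_s * RF = 874.2612 * 0.164 = 143.38 PJ
Q_rec = 143.38 PJ


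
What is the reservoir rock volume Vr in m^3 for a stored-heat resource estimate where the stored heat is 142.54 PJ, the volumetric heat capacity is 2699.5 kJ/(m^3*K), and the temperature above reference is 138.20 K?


Vr = Q_s * 1e12 / (rhoc * dT)
Vr = 142.54 * 1e12 / (2699.5 * 138.20)
Vr = 3.8207e+08 m^3


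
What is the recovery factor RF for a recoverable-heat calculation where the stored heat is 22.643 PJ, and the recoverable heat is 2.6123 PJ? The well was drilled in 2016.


RF = Q_rec / Q_s
RF = 2.6123 / 22.643
RF = 0.11537


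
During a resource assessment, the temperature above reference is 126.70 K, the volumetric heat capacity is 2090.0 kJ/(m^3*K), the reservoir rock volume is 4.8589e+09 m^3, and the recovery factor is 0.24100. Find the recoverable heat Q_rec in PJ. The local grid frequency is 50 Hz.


Step 1: Q_s = Vr*rhoc*dT/1e12 = 4.8589e+09*2090.0*126.7/1e12 = 1286.651 PJ
Step 2: Q_rec = Q_s * RF = 1286.651 * 0.241 = 310.08 PJ
Q_rec = 310.08 PJ


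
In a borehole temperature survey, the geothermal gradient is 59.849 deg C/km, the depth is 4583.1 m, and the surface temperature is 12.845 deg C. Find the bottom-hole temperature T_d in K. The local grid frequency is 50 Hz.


T_d = T_surf + grad * d / 1000
T_d = 12.845 + 59.849 * 4583.1 / 1000
T_d = 287.1390 deg C
Convert to K: 287.1390 + 273.15 = 560.29 K
T_d = 560.29 K


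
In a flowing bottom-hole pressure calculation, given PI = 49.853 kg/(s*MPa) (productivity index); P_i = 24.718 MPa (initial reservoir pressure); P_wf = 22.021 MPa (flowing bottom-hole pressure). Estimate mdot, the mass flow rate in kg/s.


mdot = (P_i - P_wf) * PI
mdot = (24.718 - 22.021) * 49.853
mdot = 134.45 kg/s


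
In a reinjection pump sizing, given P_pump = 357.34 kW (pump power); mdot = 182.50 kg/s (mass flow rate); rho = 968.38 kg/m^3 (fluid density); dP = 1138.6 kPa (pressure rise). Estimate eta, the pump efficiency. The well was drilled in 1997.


eta = mdot * dP / (rho * P_pump)
eta = 182.50 * 1138.6 / (968.38 * 357.34)
eta = 0.60049


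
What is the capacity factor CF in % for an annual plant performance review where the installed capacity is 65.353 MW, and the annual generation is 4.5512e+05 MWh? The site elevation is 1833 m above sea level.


CF = E_a / (cap * 8760) * 100
CF = 4.5512e+05 / (65.353 * 8760) * 100
CF = 79.498 %


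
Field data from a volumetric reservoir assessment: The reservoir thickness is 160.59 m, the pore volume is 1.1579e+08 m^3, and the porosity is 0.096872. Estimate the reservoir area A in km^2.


A = Vp / (1e6 * hr * phi)
A = 1.1579e+08 / (1e6 * 160.59 * 0.096872)
A = 7.4431 km^2


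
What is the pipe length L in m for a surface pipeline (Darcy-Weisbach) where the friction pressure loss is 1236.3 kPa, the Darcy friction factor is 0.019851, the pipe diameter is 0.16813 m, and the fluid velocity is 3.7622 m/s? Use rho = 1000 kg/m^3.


L = dP*1000*D / (f*rho*vel^2/2)
L = 1236.3*1000*0.16813 / (0.019851*1000*3.7622^2/2)
L = 1479.6 m


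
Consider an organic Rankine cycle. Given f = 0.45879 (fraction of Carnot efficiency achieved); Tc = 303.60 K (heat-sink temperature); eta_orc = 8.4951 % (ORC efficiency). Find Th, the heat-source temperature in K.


Th = Tc / (1 - (eta_orc/100)/f)
Th = 303.60 / (1 - (8.4951/100)/0.45879)
Th = 372.59 K


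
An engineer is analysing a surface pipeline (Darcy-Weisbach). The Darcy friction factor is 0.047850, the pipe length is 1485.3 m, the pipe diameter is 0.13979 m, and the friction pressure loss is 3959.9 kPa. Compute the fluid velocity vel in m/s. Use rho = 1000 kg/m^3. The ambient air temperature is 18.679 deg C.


vel = sqrt(dP*1000*2*D / (f*L*rho))
vel = sqrt(3959.9*1000*2*0.13979 / (0.047850*1485.3*1000))
vel = 3.9468 m/s


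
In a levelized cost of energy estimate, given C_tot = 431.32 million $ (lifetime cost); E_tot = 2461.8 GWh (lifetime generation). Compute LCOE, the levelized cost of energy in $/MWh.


LCOE = C_tot / E_tot * 100
LCOE = 431.32 / 2461.8 * 100
LCOE = 17.52051 cents/kWh
Convert: 17.52051 cents/kWh * 10.0 = 175.21 $/MWh
LCOE = 175.21 $/MWh


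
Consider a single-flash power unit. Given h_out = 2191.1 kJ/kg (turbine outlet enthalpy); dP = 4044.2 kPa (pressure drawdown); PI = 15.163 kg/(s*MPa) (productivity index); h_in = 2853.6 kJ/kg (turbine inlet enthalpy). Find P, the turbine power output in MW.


Step 1: mdot = PI * dP / 1000 = 15.163 * 4044.2 / 1000 = 61.32220 kg/s
Step 2: P = mdot*(h_in - h_out)/1000 = 61.32220*(2853.6 - 2191.1)/1000 = 40.626 MW
P = 40.626 MW


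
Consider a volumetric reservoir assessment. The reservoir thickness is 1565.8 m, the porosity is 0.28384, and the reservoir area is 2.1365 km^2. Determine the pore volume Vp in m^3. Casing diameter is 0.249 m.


Vp = A * 1e6 * hr * phi
Vp = 2.1365 * 1e6 * 1565.8 * 0.28384
Vp = 9.4954e+08 m^3


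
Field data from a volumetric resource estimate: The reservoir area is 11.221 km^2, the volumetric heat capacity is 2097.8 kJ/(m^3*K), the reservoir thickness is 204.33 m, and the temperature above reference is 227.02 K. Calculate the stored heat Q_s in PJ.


Step 1: Vr = A*1e6*hr = 11.221*1e6*204.33 = 2.292787e+09 m^3
Step 2: Q_s = Vr*rhoc*dT/1e12 = 2.292787e+09*2097.8*227.02/1e12 = 1091.9 PJ
Q_s = 1091.9 PJ


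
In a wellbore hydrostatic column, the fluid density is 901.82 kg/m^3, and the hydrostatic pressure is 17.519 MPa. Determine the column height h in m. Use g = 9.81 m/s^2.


h = P * 1e6 / (g * rho)
h = 17.519 * 1e6 / (9.81 * 901.82)
h = 1980.3 m


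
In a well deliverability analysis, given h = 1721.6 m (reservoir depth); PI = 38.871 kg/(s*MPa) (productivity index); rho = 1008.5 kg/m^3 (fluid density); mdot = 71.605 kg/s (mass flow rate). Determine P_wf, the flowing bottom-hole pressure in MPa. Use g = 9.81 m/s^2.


Step 1: P_i = rho*g*h/1e6 = 1008.5*9.81*1721.6/1e6 = 17.03245 MPa
Step 2: P_wf = P_i - mdot/PI = 17.03245 - 71.605/38.871 = 15.190 MPa
P_wf = 15.190 MPa


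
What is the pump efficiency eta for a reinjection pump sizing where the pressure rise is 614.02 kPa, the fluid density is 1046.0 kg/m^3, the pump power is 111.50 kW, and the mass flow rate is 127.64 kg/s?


eta = mdot * dP / (rho * P_pump)
eta = 127.64 * 614.02 / (1046.0 * 111.50)
eta = 0.67199


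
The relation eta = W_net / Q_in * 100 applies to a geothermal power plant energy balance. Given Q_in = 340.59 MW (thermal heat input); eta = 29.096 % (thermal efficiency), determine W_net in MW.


W_net = eta / 100 * Q_in
W_net = 29.096 / 100 * 340.59
W_net = 99.098 MW


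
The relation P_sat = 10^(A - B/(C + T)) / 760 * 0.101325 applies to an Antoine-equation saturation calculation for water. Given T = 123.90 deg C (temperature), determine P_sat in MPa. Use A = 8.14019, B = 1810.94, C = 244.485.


P_sat = 10^(A - B/(C + T)) / 760 * 0.101325
P_sat = 10^(8.14019 - 1810.94/(244.485 + 123.90)) / 760 * 0.101325
P_sat = 0.22346 MPa


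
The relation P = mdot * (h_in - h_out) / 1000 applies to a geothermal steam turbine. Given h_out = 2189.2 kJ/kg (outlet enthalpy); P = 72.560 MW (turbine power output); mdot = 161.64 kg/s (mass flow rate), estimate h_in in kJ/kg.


h_in = h_out + P * 1000 / mdot
h_in = 2189.2 + 72.560 * 1000 / 161.64
h_in = 2638.1 kJ/kg


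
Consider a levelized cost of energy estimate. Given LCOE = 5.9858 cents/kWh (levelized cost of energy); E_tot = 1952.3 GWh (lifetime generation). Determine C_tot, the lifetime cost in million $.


C_tot = LCOE / 100 * E_tot
C_tot = 5.9858 / 100 * 1952.3
C_tot = 116.86 million $


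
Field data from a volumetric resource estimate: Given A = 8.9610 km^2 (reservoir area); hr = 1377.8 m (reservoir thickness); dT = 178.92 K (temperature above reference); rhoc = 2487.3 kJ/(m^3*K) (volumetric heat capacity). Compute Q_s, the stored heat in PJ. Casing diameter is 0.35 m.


Step 1: Vr = A*1e6*hr = 8.961*1e6*1377.8 = 1.234647e+10 m^3
Step 2: Q_s = Vr*rhoc*dT/1e12 = 1.234647e+10*2487.3*178.92/1e12 = 5494.5 PJ
Q_s = 5494.5 PJ


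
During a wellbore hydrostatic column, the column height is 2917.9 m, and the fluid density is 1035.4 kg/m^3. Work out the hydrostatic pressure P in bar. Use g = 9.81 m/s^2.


P = rho * g * h / 1e6
P = 1035.4 * 9.81 * 2917.9 / 1e6
P = 29.63791 MPa
Convert: 29.63791 MPa * 10.0 = 296.38 bar
P = 296.38 bar


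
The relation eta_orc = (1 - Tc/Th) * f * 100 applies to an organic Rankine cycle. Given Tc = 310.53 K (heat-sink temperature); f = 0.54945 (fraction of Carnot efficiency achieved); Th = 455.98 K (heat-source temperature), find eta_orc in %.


eta_orc = (1 - Tc/Th) * f * 100
eta_orc = (1 - 310.53/455.98) * 0.54945 * 100
eta_orc = 17.527 %


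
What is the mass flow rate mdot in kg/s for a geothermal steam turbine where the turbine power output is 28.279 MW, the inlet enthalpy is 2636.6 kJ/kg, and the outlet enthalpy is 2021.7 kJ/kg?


mdot = P * 1000 / (h_in - h_out)
mdot = 28.279 * 1000 / (2636.6 - 2021.7)
mdot = 45.990 kg/s


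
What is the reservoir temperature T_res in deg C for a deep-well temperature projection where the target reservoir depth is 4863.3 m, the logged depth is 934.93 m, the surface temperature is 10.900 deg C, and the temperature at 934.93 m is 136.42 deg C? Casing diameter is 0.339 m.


Step 1: grad = (T_d1 - T_surf)/d1 * 1000 = (136.42 - 10.9)/934.93 * 1000 = 134.2560 deg C/km
Step 2: T_res = T_surf + grad*d2/1000 = 10.9 + 134.2560*4863.3/1000 = 663.83 deg C
T_res = 663.83 deg C


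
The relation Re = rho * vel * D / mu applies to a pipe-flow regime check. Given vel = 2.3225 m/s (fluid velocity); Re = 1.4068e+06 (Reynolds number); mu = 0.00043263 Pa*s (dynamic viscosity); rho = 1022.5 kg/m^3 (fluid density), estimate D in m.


D = Re * mu / (rho * vel)
D = 1.4068e+06 * 0.00043263 / (1022.5 * 2.3225)
D = 0.25629 m


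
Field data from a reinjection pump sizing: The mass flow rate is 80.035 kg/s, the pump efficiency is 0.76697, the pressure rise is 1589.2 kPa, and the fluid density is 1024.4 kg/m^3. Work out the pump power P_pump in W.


P_pump = mdot * dP / (rho * eta)
P_pump = 80.035 * 1589.2 / (1024.4 * 0.76697)
P_pump = 161.8865 kW
Convert: 161.8865 kW * 1000.0 = 1.6189e+05 W
P_pump = 1.6189e+05 W


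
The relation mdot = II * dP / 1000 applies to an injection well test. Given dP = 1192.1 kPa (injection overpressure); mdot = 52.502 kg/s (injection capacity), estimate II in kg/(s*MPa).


II = mdot * 1000 / dP
II = 52.502 * 1000 / 1192.1
II = 44.042 kg/(s*MPa)


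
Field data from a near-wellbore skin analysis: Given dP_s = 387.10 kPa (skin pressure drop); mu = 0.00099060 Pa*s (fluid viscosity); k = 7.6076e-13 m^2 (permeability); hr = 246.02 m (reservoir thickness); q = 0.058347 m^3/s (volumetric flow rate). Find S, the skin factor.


S = dP_s * 1000 * 2*pi*k*hr / (q*mu)
S = 387.10 * 1000 * 2*pi*7.6076e-13*246.02 / (0.058347*0.00099060)
S = 7.8760


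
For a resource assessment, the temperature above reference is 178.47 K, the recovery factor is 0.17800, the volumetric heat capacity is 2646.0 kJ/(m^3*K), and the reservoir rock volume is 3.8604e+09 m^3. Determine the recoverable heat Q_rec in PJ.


Step 1: Q_s = Vr*rhoc*dT/1e12 = 3.8604e+09*2646.0*178.47/1e12 = 1823.003 PJ
Step 2: Q_rec = Q_s * RF = 1823.003 * 0.178 = 324.49 PJ
Q_rec = 324.49 PJ


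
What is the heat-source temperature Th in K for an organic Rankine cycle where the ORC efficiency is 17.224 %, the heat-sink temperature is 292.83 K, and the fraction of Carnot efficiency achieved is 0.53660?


Th = Tc / (1 - (eta_orc/100)/f)
Th = 292.83 / (1 - (17.224/100)/0.53660)
Th = 431.26 K


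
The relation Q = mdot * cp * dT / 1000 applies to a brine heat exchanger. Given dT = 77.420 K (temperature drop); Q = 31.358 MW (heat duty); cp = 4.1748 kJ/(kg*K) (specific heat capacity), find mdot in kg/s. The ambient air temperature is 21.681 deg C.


mdot = Q * 1000 / (cp * dT)
mdot = 31.358 * 1000 / (4.1748 * 77.420)
mdot = 97.020 kg/s


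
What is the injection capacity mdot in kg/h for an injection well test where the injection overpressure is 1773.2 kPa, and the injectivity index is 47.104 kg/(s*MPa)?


mdot = II * dP / 1000
mdot = 47.104 * 1773.2 / 1000
mdot = 83.52481 kg/s
Convert: 83.52481 kg/s * 3600.0 = 3.0069e+05 kg/h
mdot = 3.0069e+05 kg/h


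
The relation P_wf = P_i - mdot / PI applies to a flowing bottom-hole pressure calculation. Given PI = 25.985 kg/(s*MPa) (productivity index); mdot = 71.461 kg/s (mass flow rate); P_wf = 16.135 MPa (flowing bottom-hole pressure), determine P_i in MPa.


P_i = P_wf + mdot / PI
P_i = 16.135 + 71.461 / 25.985
P_i = 18.885 MPa


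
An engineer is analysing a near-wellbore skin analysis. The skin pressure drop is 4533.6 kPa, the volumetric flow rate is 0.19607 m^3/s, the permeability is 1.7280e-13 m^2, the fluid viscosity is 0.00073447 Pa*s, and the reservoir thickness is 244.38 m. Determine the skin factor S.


S = dP_s * 1000 * 2*pi*k*hr / (q*mu)
S = 4533.6 * 1000 * 2*pi*1.7280e-13*244.38 / (0.19607*0.00073447)
S = 8.3531


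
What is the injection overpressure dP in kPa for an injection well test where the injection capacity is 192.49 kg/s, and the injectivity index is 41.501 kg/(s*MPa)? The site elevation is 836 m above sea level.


dP = mdot * 1000 / II
dP = 192.49 * 1000 / 41.501
dP = 4638.2 kPa


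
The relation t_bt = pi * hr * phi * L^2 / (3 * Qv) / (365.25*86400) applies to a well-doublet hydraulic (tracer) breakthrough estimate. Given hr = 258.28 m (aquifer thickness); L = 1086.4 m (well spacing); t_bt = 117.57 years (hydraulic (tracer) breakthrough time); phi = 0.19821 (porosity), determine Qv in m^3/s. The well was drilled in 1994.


Qv = pi*hr*phi*L^2 / (3*t_bt*365.25*86400)
Qv = pi*258.28*0.19821*1086.4^2 / (3*117.57*365.25*86400)
Qv = 0.017054 m^3/s


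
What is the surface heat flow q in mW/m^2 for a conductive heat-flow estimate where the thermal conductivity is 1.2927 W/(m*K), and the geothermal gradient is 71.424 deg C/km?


q = k * grad / 1000
q = 1.2927 * 71.424 / 1000
q = 0.09232980 W/m^2
Convert: 0.09232980 W/m^2 * 1000.0 = 92.330 mW/m^2
q = 92.330 mW/m^2


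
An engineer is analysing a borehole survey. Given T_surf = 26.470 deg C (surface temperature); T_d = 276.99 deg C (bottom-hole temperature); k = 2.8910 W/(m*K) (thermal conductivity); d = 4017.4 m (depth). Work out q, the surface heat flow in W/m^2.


Step 1: grad = (T_d - T_surf)/d * 1000 = (276.99 - 26.47)/4017.4 * 1000 = 62.35874 deg C/km
Step 2: q = k * grad / 1000 = 2.891 * 62.35874 / 1000 = 0.18028 W/m^2
q = 0.18028 W/m^2


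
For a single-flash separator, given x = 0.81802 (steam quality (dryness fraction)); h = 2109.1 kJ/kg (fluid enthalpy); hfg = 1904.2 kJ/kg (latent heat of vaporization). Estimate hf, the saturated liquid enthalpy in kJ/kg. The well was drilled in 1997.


hf = h - x * hfg
hf = 2109.1 - 0.81802 * 1904.2
hf = 551.43 kJ/kg


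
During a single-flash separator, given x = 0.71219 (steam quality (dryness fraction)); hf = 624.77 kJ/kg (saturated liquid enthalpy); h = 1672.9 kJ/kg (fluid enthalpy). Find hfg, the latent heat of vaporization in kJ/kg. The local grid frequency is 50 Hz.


hfg = (h - hf) / x
hfg = (1672.9 - 624.77) / 0.71219
hfg = 1471.7 kJ/kg


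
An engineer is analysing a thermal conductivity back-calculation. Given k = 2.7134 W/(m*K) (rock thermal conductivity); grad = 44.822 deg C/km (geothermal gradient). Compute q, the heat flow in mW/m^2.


q = k * grad / 1000
q = 2.7134 * 44.822 / 1000
q = 0.1216200 W/m^2
Convert: 0.1216200 W/m^2 * 1000.0 = 121.62 mW/m^2
q = 121.62 mW/m^2


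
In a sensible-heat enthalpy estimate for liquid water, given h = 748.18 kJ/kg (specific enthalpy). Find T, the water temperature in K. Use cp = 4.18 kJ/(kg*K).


T = h / cp
T = 748.18 / 4.18
T = 178.9904 deg C
Convert to K: 178.9904 + 273.15 = 452.14 K
T = 452.14 K


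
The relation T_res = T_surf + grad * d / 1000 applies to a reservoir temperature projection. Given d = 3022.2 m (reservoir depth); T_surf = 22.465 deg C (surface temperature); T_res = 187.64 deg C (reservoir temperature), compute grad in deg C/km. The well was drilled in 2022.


grad = (T_res - T_surf) / d * 1000
grad = (187.64 - 22.465) / 3022.2 * 1000
grad = 54.654 deg C/km


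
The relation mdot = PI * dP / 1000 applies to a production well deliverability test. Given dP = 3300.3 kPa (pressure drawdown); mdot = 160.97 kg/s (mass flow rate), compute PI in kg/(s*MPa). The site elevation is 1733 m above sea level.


PI = mdot * 1000 / dP
PI = 160.97 * 1000 / 3300.3
PI = 48.774 kg/(s*MPa)


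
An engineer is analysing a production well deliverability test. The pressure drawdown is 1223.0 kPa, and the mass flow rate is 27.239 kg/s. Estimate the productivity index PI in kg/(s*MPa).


PI = mdot * 1000 / dP
PI = 27.239 * 1000 / 1223.0
PI = 22.272 kg/(s*MPa)


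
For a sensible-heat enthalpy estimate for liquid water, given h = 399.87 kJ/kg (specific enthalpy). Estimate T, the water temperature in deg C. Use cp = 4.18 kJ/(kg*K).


T = h / cp
T = 399.87 / 4.18
T = 95.663 deg C


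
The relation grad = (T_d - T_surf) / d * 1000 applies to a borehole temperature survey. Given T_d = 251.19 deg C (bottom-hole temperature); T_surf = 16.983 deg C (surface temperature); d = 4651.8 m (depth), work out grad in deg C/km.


grad = (T_d - T_surf) / d * 1000
grad = (251.19 - 16.983) / 4651.8 * 1000
grad = 50.348 deg C/km


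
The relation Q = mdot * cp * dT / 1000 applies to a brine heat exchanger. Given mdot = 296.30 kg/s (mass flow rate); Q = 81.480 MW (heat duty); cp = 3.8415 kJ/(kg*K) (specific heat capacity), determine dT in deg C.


dT = Q * 1000 / (mdot * cp)
dT = 81.480 * 1000 / (296.30 * 3.8415)
dT = 71.58442 K
Convert (temperature difference, 1 K = 1 deg C): 71.58442 K = 71.58442 deg C
dT = 71.584 deg C


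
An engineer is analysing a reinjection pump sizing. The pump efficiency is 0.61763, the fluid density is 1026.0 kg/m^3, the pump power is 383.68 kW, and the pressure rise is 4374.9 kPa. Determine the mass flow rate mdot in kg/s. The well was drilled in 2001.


mdot = P_pump * rho * eta / dP
mdot = 383.68 * 1026.0 * 0.61763 / 4374.9
mdot = 55.575 kg/s


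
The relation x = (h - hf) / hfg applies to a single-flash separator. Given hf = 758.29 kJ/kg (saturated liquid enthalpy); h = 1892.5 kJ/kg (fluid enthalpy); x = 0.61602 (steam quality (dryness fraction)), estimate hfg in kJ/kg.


hfg = (h - hf) / x
hfg = (1892.5 - 758.29) / 0.61602
hfg = 1841.2 kJ/kg


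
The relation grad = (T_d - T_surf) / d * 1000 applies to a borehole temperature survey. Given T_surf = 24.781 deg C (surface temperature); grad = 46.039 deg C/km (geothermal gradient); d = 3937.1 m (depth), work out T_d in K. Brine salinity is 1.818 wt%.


T_d = T_surf + grad * d / 1000
T_d = 24.781 + 46.039 * 3937.1 / 1000
T_d = 206.0411 deg C
Convert to K: 206.0411 + 273.15 = 479.19 K
T_d = 479.19 K


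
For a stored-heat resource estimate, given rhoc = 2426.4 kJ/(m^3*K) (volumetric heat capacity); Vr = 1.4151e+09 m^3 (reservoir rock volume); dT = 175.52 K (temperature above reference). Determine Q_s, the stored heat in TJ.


Q_s = Vr * rhoc * dT / 1e12
Q_s = 1.4151e+09 * 2426.4 * 175.52 / 1e12
Q_s = 602.6652 PJ
Convert: 602.6652 PJ * 1000.0 = 6.0267e+05 TJ
Q_s = 6.0267e+05 TJ


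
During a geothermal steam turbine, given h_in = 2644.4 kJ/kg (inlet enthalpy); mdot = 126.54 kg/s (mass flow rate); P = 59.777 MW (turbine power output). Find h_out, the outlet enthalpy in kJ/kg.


h_out = h_in - P * 1000 / mdot
h_out = 2644.4 - 59.777 * 1000 / 126.54
h_out = 2172.0 kJ/kg


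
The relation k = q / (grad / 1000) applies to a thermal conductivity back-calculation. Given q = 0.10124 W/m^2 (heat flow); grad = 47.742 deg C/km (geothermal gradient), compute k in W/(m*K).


k = q / (grad / 1000)
k = 0.10124 / (47.742 / 1000)
k = 2.1206 W/(m*K)


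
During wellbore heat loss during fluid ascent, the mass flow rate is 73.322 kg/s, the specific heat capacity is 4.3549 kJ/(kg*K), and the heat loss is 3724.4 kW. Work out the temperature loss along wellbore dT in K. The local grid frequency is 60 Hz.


dT = Q_loss / (mdot * cp)
dT = 3724.4 / (73.322 * 4.3549)
dT = 11.664 K


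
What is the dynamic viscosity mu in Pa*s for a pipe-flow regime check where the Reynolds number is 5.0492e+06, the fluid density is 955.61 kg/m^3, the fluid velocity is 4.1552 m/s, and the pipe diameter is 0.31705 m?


mu = rho * vel * D / Re
mu = 955.61 * 4.1552 * 0.31705 / 5.0492e+06
mu = 0.00024933 Pa*s


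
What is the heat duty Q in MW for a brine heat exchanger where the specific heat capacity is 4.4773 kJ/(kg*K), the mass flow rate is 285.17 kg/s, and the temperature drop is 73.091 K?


Q = mdot * cp * dT / 1000
Q = 285.17 * 4.4773 * 73.091 / 1000
Q = 93.322 MW


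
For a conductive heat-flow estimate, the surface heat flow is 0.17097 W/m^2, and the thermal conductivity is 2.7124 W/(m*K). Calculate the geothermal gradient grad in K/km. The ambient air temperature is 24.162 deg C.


grad = q * 1000 / k
grad = 0.17097 * 1000 / 2.7124
grad = 63.03274 deg C/km
Convert: 63.03274 deg C/km * 1.0 = 63.033 K/km
grad = 63.033 K/km


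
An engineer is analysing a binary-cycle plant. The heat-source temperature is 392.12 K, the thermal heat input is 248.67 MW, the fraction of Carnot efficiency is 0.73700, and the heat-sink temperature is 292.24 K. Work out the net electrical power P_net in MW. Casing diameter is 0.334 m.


Step 1: eta = (1 - Tc/Th)*f = (1 - 292.24/392.12)*0.737 = 0.1877271
Step 2: P_net = eta * Q_in = 0.1877271 * 248.67 = 46.682 MW
P_net = 46.682 MW


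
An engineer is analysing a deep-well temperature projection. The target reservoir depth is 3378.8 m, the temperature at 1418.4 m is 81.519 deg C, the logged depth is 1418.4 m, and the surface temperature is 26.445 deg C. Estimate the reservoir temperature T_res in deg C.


Step 1: grad = (T_d1 - T_surf)/d1 * 1000 = (81.519 - 26.445)/1418.4 * 1000 = 38.82826 deg C/km
Step 2: T_res = T_surf + grad*d2/1000 = 26.445 + 38.82826*3378.8/1000 = 157.64 deg C
T_res = 157.64 deg C


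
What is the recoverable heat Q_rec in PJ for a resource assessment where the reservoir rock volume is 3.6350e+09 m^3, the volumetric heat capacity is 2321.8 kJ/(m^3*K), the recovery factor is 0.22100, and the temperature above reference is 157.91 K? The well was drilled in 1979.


Step 1: Q_s = Vr*rhoc*dT/1e12 = 3.6350e+09*2321.8*157.91/1e12 = 1332.720 PJ
Step 2: Q_rec = Q_s * RF = 1332.720 * 0.221 = 294.53 PJ
Q_rec = 294.53 PJ


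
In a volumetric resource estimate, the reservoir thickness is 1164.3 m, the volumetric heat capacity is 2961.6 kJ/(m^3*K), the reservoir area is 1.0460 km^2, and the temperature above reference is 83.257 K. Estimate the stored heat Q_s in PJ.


Step 1: Vr = A*1e6*hr = 1.046*1e6*1164.3 = 1.217858e+09 m^3
Step 2: Q_s = Vr*rhoc*dT/1e12 = 1.217858e+09*2961.6*83.257/1e12 = 300.29 PJ
Q_s = 300.29 PJ


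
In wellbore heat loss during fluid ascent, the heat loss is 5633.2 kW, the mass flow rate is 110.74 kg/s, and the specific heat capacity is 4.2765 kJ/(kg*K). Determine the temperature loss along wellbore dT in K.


dT = Q_loss / (mdot * cp)
dT = 5633.2 / (110.74 * 4.2765)
dT = 11.895 K


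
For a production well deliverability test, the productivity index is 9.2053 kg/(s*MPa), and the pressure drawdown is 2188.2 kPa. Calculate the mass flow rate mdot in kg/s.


mdot = PI * dP / 1000
mdot = 9.2053 * 2188.2 / 1000
mdot = 20.143 kg/s


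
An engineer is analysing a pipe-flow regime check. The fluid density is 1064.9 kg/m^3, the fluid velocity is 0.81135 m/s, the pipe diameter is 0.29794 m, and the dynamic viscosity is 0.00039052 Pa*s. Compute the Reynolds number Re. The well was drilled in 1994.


Re = rho * vel * D / mu
Re = 1064.9 * 0.81135 * 0.29794 / 0.00039052
Re = 6.5918e+05


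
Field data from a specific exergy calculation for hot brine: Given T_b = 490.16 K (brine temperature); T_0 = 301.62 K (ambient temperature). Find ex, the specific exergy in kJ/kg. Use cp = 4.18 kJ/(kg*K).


ex = cp * ((T_b - T_0) - T_0 * ln(T_b/T_0))
ex = 4.18 * ((490.16 - 301.62) - 301.62 * ln(490.16/301.62))
ex = 175.91 kJ/kg


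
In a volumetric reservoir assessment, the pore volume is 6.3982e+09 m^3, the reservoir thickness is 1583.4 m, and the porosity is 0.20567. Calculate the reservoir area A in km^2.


A = Vp / (1e6 * hr * phi)
A = 6.3982e+09 / (1e6 * 1583.4 * 0.20567)
A = 19.647 km^2


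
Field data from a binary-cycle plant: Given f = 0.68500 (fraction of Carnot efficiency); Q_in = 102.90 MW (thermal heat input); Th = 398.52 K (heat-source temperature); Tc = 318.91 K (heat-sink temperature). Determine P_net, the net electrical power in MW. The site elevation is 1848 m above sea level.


Step 1: eta = (1 - Tc/Th)*f = (1 - 318.91/398.52)*0.685 = 0.1368384
Step 2: P_net = eta * Q_in = 0.1368384 * 102.9 = 14.081 MW
P_net = 14.081 MW


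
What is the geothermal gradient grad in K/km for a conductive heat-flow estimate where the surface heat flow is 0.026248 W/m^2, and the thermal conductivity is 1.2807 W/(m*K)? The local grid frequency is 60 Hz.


grad = q * 1000 / k
grad = 0.026248 * 1000 / 1.2807
grad = 20.49504 deg C/km
Convert: 20.49504 deg C/km * 1.0 = 20.495 K/km
grad = 20.495 K/km


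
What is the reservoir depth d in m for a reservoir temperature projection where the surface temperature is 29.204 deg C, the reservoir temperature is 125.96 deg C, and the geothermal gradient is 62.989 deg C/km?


d = (T_res - T_surf) / grad * 1000
d = (125.96 - 29.204) / 62.989 * 1000
d = 1536.1 m


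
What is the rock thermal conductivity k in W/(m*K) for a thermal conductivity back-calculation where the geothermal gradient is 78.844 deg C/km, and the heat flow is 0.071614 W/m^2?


k = q / (grad / 1000)
k = 0.071614 / (78.844 / 1000)
k = 0.90830 W/(m*K)


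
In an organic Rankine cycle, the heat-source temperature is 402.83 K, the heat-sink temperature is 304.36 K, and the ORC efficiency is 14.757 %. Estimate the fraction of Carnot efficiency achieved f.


f = (eta_orc/100) / (1 - Tc/Th)
f = (14.757/100) / (1 - 304.36/402.83)
f = 0.60369


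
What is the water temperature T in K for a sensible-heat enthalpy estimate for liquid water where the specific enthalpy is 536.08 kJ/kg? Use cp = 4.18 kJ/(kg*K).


T = h / cp
T = 536.08 / 4.18
T = 128.2488 deg C
Convert to K: 128.2488 + 273.15 = 401.40 K
T = 401.40 K


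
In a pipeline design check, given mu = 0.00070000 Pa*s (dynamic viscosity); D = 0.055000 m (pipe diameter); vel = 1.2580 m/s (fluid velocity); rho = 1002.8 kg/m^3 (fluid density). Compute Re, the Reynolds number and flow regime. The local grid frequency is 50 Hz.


Step 1: Re = rho*vel*D/mu = 1002.8*1.258*0.055/0.0007 = 99120
Step 2: Re = 99120 > 4000, so flow is turbulent.
Re = 99120 (turbulent)


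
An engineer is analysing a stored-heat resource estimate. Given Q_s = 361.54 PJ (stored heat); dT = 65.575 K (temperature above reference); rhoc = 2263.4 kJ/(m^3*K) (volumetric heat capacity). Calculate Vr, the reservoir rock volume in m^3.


Vr = Q_s * 1e12 / (rhoc * dT)
Vr = 361.54 * 1e12 / (2263.4 * 65.575)
Vr = 2.4359e+09 m^3


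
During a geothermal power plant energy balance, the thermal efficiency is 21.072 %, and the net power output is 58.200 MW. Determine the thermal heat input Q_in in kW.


Q_in = W_net / (eta / 100)
Q_in = 58.200 / (21.072 / 100)
Q_in = 276.1959 MW
Convert: 276.1959 MW * 1000.0 = 2.7620e+05 kW
Q_in = 2.7620e+05 kW


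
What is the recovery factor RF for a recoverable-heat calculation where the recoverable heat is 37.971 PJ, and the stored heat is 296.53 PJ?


RF = Q_rec / Q_s
RF = 37.971 / 296.53
RF = 0.12805


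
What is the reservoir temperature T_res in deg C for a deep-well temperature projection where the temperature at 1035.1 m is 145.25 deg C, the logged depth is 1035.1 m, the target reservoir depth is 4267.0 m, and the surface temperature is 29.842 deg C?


Step 1: grad = (T_d1 - T_surf)/d1 * 1000 = (145.25 - 29.842)/1035.1 * 1000 = 111.4945 deg C/km
Step 2: T_res = T_surf + grad*d2/1000 = 29.842 + 111.4945*4267.0/1000 = 505.59 deg C
T_res = 505.59 deg C


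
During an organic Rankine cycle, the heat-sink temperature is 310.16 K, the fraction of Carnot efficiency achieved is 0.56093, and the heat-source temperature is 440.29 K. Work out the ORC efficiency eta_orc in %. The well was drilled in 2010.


eta_orc = (1 - Tc/Th) * f * 100
eta_orc = (1 - 310.16/440.29) * 0.56093 * 100
eta_orc = 16.579 %


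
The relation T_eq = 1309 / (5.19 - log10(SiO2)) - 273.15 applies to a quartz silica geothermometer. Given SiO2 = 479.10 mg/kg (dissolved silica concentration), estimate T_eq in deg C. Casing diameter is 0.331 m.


T_eq = 1309 / (5.19 - log10(SiO2)) - 273.15
T_eq = 1309 / (5.19 - log10(479.10)) - 273.15
T_eq = 248.45 deg C


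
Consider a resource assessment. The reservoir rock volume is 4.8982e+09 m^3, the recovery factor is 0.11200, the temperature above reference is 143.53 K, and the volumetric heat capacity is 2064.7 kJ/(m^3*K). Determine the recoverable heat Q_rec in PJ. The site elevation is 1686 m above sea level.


Step 1: Q_s = Vr*rhoc*dT/1e12 = 4.8982e+09*2064.7*143.53/1e12 = 1451.564 PJ
Step 2: Q_rec = Q_s * RF = 1451.564 * 0.112 = 162.58 PJ
Q_rec = 162.58 PJ


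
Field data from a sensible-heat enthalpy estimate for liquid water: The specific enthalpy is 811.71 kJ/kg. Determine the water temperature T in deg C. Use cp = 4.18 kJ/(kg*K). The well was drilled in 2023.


T = h / cp
T = 811.71 / 4.18
T = 194.19 deg C


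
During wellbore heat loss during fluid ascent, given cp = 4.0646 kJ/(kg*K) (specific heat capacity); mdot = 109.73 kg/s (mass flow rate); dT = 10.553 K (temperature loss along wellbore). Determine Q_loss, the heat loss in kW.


Q_loss = mdot * cp * dT
Q_loss = 109.73 * 4.0646 * 10.553
Q_loss = 4706.7 kW


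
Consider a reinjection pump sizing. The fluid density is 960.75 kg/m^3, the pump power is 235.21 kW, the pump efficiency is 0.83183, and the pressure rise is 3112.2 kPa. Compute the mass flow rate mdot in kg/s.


mdot = P_pump * rho * eta / dP
mdot = 235.21 * 960.75 * 0.83183 / 3112.2
mdot = 60.399 kg/s


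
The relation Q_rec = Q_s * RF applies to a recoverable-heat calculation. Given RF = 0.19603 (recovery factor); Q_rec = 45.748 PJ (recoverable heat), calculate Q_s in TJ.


Q_s = Q_rec / RF
Q_s = 45.748 / 0.19603
Q_s = 233.3724 PJ
Convert: 233.3724 PJ * 1000.0 = 2.3337e+05 TJ
Q_s = 2.3337e+05 TJ


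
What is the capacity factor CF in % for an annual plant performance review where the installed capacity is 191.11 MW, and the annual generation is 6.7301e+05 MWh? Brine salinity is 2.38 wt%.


CF = E_a / (cap * 8760) * 100
CF = 6.7301e+05 / (191.11 * 8760) * 100
CF = 40.201 %


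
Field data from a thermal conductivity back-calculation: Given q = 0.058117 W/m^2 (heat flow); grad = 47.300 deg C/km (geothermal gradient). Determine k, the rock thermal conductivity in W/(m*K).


k = q / (grad / 1000)
k = 0.058117 / (47.300 / 1000)
k = 1.2287 W/(m*K)


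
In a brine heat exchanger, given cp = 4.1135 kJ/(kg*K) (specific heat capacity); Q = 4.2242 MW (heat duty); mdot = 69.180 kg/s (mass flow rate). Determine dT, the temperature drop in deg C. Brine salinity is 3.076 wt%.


dT = Q * 1000 / (mdot * cp)
dT = 4.2242 * 1000 / (69.180 * 4.1135)
dT = 14.84405 K
Convert (temperature difference, 1 K = 1 deg C): 14.84405 K = 14.84405 deg C
dT = 14.844 deg C


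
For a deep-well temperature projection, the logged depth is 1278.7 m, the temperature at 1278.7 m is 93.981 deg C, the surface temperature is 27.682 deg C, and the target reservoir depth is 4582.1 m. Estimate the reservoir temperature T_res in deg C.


Step 1: grad = (T_d1 - T_surf)/d1 * 1000 = (93.981 - 27.682)/1278.7 * 1000 = 51.84875 deg C/km
Step 2: T_res = T_surf + grad*d2/1000 = 27.682 + 51.84875*4582.1/1000 = 265.26 deg C
T_res = 265.26 deg C


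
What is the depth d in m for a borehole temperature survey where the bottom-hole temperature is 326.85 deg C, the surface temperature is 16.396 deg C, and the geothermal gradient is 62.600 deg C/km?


d = (T_d - T_surf) / grad * 1000
d = (326.85 - 16.396) / 62.600 * 1000
d = 4959.3 m


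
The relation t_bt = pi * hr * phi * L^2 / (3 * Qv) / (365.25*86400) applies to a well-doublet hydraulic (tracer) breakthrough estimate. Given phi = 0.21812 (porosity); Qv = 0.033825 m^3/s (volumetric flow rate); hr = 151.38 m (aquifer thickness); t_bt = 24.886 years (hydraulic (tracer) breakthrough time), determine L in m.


L = sqrt(t_bt*365.25*86400*3*Qv / (pi*hr*phi))
L = sqrt(24.886*365.25*86400*3*0.033825 / (pi*151.38*0.21812))
L = 876.50 m


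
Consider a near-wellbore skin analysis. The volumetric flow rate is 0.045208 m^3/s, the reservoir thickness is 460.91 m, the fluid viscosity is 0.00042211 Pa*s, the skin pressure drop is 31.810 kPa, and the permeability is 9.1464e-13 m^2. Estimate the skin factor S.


S = dP_s * 1000 * 2*pi*k*hr / (q*mu)
S = 31.810 * 1000 * 2*pi*9.1464e-13*460.91 / (0.045208*0.00042211)
S = 4.4154


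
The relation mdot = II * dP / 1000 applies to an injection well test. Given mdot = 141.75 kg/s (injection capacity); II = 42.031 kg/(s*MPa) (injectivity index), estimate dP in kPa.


dP = mdot * 1000 / II
dP = 141.75 * 1000 / 42.031
dP = 3372.5 kPa


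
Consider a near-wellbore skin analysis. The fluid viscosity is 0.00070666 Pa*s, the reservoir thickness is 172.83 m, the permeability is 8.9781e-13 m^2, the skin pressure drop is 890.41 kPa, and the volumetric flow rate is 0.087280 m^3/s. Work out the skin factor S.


S = dP_s * 1000 * 2*pi*k*hr / (q*mu)
S = 890.41 * 1000 * 2*pi*8.9781e-13*172.83 / (0.087280*0.00070666)
S = 14.075


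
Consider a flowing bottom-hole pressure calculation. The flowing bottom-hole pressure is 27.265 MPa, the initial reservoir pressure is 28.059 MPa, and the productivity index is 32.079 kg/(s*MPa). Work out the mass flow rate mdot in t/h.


mdot = (P_i - P_wf) * PI
mdot = (28.059 - 27.265) * 32.079
mdot = 25.47073 kg/s
Convert: 25.47073 kg/s * 3.6 = 91.695 t/h
mdot = 91.695 t/h


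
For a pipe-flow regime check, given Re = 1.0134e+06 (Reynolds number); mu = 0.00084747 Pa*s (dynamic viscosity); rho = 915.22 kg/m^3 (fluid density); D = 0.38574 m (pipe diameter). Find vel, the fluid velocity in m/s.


vel = Re * mu / (rho * D)
vel = 1.0134e+06 * 0.00084747 / (915.22 * 0.38574)
vel = 2.4327 m/s


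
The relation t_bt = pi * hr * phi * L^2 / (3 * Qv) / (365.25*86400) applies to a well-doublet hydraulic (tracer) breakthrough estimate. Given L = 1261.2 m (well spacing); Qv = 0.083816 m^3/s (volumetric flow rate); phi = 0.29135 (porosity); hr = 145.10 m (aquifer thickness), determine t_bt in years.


t_bt = pi * hr * phi * L^2 / (3 * Qv) / (365.25*86400)
t_bt = pi * 145.10 * 0.29135 * 1261.2^2 / (3 * 0.083816) / (365.25*86400)
t_bt = 26.622 years


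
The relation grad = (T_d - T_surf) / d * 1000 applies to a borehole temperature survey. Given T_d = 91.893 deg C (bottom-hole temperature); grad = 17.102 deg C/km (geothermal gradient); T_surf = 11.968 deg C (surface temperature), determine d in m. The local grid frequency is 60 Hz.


d = (T_d - T_surf) / grad * 1000
d = (91.893 - 11.968) / 17.102 * 1000
d = 4673.4 m


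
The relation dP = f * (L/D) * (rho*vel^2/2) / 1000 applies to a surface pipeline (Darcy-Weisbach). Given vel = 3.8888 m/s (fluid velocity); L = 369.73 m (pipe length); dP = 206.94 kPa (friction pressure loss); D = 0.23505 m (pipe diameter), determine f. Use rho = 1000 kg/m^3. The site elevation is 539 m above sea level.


f = dP*1000 / ((L/D)*(rho*vel^2/2))
f = 206.94*1000 / ((369.73/0.23505)*(1000*3.8888^2/2))
f = 0.017399


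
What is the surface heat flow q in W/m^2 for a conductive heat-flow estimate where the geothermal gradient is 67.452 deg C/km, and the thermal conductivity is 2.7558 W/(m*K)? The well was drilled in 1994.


q = k * grad / 1000
q = 2.7558 * 67.452 / 1000
q = 0.18588 W/m^2
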